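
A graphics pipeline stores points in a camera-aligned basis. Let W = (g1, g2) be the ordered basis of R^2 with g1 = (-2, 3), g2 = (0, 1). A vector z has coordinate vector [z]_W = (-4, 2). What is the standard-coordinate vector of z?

(8, -10)

z = M [z]_W, where M has columns g1, g2.
Carrying out the matrix-vector product, z = (8, -10).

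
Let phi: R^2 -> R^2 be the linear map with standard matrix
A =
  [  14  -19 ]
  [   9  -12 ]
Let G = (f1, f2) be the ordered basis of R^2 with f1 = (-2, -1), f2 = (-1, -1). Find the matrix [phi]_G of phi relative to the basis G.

With P the matrix whose columns are f1, f2, [phi]_G = P^(-1) A P.
Column by column: phi(f1) = A f1 = (-9, -6); its G-coordinates (3, 3) give column 1.
Continuing for each basis vector yields [phi]_G = [[3, -2], [3, -1]].

[[3, -2], [3, -1]]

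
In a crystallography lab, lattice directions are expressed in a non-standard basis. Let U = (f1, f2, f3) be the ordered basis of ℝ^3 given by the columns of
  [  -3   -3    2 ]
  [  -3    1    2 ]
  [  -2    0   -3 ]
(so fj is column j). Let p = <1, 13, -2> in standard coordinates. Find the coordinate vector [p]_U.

Write p = c_1 f1 + ... + c_3 f3 and solve for the c_i.
Solving this 3x3 system gives c = (-2, 3, 2).
Check: -2f1 + 3f2 + 2f3 = <1, 13, -2>.

<-2, 3, 2>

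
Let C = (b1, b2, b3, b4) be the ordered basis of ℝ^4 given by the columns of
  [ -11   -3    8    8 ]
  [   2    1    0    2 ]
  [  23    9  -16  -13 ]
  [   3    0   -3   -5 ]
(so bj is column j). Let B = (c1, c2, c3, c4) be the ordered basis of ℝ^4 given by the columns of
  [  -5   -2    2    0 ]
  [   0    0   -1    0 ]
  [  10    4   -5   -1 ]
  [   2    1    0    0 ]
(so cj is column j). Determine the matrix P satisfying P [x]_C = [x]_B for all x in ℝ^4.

Column j of P is [bj]_B, since P maps C-coordinates to B-coordinates.
Expressing b1 in B: b1 = c1 + c2 - 2c3 + c4, so column 1 of P is <1, 1, -2, 1>.
Doing the same for each bj gives P = [[1, 1, -2, -2], [1, -2, 1, -1], [-2, -1, 0, -2], [1, -2, 0, -1]].

[[1, 1, -2, -2], [1, -2, 1, -1], [-2, -1, 0, -2], [1, -2, 0, -1]]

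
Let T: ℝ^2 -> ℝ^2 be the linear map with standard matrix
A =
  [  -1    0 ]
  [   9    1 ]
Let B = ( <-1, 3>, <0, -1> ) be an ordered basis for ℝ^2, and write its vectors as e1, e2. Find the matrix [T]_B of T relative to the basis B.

Let P have columns e1, e2. Then [T]_B = P^(-1) A P.
Here det P = 1, so P^(-1) is integer; computing A P first and then P^(-1)(A P) gives [[-1, 0], [3, 1]].

[[-1, 0], [3, 1]]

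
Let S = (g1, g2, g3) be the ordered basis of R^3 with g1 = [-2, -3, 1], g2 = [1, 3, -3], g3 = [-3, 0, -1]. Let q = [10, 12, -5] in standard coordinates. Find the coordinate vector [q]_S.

Write q = c_1 g1 + ... + c_3 g3 and solve for the c_i.
Solving this 3x3 system gives c = (-3, 1, -1).
Check: -3g1 + g2 - g3 = [10, 12, -5].

[-3, 1, -1]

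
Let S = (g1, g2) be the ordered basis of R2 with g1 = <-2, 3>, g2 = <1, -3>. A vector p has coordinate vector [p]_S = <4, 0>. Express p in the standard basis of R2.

By definition p = 4g1 + 0·g2.
Summing componentwise gives <-8, 12>.

<-8, 12>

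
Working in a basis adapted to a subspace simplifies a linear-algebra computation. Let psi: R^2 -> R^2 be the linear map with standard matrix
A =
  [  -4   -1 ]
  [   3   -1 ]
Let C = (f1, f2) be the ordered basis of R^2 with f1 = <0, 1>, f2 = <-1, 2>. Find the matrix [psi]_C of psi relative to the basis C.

[[-3, -1], [1, -2]]

The j-th column of [psi]_C is [psi(fj)]_C.
psi(f1) = A f1 = <-1, -1> = -3f1 + f2, so column 1 is <-3, 1>.
Repeating for f2 and assembling the columns gives [[-3, -1], [1, -2]].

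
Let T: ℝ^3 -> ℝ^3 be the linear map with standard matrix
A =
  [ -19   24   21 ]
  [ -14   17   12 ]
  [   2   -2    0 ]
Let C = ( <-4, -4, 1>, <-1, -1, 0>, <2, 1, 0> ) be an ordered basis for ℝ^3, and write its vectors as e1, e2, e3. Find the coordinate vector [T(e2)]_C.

Column 2 of [T]_C is the C-coordinate vector of T(e2).
In standard coordinates T(e2) = A e2 = <-5, -3, 0>.
Converting to C: <-5, -3, 0> = 0·e1 + e2 - 2e3, so the coordinate vector is <0, 1, -2>.

<0, 1, -2>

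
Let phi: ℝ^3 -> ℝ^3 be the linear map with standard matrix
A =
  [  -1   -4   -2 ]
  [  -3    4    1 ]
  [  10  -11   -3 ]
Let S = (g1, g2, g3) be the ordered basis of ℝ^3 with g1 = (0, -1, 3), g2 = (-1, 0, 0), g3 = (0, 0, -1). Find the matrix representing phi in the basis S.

[[1, -3, 1], [2, -1, -2], [1, 1, 0]]

Let P have columns g1, ..., g3. Then [phi]_S = P^(-1) A P.
Here det P = 1, so P^(-1) is integer; computing A P first and then P^(-1)(A P) gives [[1, -3, 1], [2, -1, -2], [1, 1, 0]].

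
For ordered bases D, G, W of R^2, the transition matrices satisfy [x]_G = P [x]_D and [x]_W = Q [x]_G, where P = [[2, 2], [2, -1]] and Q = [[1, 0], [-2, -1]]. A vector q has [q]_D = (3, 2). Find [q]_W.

(10, -24)

First [q]_G = P [q]_D = (10, 4).
Then [q]_W = Q [q]_G = (10, -24).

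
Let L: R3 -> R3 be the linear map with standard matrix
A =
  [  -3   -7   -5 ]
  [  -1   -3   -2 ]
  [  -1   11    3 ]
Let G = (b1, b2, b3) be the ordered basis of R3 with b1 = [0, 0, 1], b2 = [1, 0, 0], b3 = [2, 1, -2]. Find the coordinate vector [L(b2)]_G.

Compute L(b2) = A b2 = [-3, -1, -1] in standard coordinates.
Then write this in G-coordinates: solve for y in y_1 b1 + ... + y_3 b3 = [-3, -1, -1].
This gives y = [-3, -1, -1], which is column 2 of [L]_G.

[-3, -1, -1]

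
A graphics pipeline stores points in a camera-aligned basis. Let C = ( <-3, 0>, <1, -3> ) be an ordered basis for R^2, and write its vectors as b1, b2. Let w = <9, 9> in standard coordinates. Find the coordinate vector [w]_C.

Write w = c_1 b1 + c_2 b2 and solve for the c_i.
System: -3c_1 + c_2 = 9, 0c_1 - 3c_2 = 9; solving gives c_1 = -4, c_2 = -3.
Check: -4b1 - 3b2 = <9, 9>.

<-4, -3>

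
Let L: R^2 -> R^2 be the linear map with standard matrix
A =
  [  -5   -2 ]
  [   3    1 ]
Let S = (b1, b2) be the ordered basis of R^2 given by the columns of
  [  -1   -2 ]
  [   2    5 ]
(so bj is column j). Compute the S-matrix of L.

With P the matrix whose columns are b1, b2, [L]_S = P^(-1) A P.
Column by column: L(b1) = A b1 = [1, -1]; its S-coordinates [-3, 1] give column 1.
Continuing for each basis vector yields [L]_S = [[-3, 2], [1, -1]].

[[-3, 2], [1, -1]]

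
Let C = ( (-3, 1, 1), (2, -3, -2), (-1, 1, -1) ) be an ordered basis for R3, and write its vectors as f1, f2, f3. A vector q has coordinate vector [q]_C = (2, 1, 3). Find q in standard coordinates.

(-7, 2, -3)

The coordinates say q = 2f1 + f2 + 3f3; adding the scaled basis vectors gives (-7, 2, -3).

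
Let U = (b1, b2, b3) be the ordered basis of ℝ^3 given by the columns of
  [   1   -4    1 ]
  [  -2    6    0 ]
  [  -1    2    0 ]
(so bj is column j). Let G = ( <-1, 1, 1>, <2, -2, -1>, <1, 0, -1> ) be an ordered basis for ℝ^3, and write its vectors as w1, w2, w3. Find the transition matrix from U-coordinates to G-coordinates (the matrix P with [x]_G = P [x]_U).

Take x = bj: its U-coordinates are the j-th standard unit vector, so P e_j — column j of P — equals [bj]_G.
b1 = -2w1 + 0·w2 - w3, giving column 1 = <-2, 0, -1>; repeating for each j gives P = [[-2, 2, 2], [0, -2, 1], [-1, 2, 1]].

[[-2, 2, 2], [0, -2, 1], [-1, 2, 1]]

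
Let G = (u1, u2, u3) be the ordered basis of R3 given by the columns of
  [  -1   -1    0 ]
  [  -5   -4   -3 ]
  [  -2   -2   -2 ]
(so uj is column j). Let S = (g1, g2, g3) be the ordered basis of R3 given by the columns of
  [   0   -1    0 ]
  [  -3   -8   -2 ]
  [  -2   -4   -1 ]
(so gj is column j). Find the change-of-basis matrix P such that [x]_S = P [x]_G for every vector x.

[[-1, 0, 1], [1, 1, 0], [0, -2, 0]]

Take x = uj: its G-coordinates are the j-th standard unit vector, so P e_j — column j of P — equals [uj]_S.
u1 = -g1 + g2 + 0·g3, giving column 1 = [-1, 1, 0]; repeating for each j gives P = [[-1, 0, 1], [1, 1, 0], [0, -2, 0]].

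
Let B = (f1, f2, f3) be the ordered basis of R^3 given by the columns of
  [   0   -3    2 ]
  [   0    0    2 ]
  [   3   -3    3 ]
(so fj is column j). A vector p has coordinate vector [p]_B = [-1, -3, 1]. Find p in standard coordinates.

[11, 2, 9]

The coordinates say p = -f1 - 3f2 + f3; adding the scaled basis vectors gives [11, 2, 9].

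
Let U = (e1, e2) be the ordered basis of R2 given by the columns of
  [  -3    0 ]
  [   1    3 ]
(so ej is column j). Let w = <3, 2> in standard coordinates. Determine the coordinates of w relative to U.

Write w = c_1 e1 + c_2 e2 and solve for the c_i.
System: -3c_1 + 0c_2 = 3, c_1 + 3c_2 = 2; solving gives c_1 = -1, c_2 = 1.
Check: -e1 + e2 = <3, 2>.

<-1, 1>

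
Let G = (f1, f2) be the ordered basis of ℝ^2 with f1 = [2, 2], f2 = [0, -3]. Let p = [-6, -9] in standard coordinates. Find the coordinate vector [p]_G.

[p]_G is the unique c with M c = p, where M has columns f1, f2.
System: 2c_1 + 0c_2 = -6, 2c_1 - 3c_2 = -9; solving gives c_1 = -3, c_2 = 1.
Check: -3f1 + f2 = [-6, -9].

[-3, 1]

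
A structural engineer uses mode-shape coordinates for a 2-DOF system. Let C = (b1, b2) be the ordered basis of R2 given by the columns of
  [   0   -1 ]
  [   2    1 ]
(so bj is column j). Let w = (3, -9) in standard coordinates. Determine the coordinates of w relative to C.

We seek scalars with c_1 b1 + c_2 b2 = w; equivalently solve M c = w where the columns of M are b1, b2.
System: 0c_1 - c_2 = 3, 2c_1 + c_2 = -9; solving gives c_1 = -3, c_2 = -3.
Check: -3b1 - 3b2 = (3, -9).

(-3, -3)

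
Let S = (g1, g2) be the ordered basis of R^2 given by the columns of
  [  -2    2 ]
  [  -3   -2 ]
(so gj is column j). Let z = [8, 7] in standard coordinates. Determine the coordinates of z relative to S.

[-3, 1]

Write z = c_1 g1 + c_2 g2 and solve for the c_i.
System: -2c_1 + 2c_2 = 8, -3c_1 - 2c_2 = 7; solving gives c_1 = -3, c_2 = 1.
Check: -3g1 + g2 = [8, 7].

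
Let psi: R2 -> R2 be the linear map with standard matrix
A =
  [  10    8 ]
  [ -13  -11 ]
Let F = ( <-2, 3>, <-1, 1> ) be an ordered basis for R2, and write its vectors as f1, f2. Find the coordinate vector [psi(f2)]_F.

Compute psi(f2) = A f2 = <-2, 2> in standard coordinates.
Then write this in F-coordinates: solve for y in y_1 f1 + y_2 f2 = <-2, 2>.
This gives y = <0, 2>, which is column 2 of [psi]_F.

<0, 2>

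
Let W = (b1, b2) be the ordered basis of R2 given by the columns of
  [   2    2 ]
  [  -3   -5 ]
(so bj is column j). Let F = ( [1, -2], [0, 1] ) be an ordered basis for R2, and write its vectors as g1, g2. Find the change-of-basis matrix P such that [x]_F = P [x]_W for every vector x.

Let M have columns bj and N have columns gj. Then for every x, N [x]_F = x = M [x]_W, so P = N^(-1) M.
Since det N = 1, N^(-1) has integer entries; multiplying gives P = [[2, 2], [1, -1]].

[[2, 2], [1, -1]]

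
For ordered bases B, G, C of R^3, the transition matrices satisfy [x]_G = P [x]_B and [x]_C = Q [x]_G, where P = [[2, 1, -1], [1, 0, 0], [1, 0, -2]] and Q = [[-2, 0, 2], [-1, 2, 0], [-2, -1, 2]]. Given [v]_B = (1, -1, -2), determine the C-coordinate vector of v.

First [v]_G = P [v]_B = (3, 1, 5).
Then [v]_C = Q [v]_G = (4, -1, 3).

(4, -1, 3)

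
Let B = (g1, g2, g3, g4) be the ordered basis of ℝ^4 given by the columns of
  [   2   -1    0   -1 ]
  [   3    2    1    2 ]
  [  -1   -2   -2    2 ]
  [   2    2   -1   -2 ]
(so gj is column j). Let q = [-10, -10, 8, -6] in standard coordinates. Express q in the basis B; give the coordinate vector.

Write q = c_1 g1 + ... + c_4 g4 and solve for the c_i.
Gaussian elimination on [M | q] yields c = (-4, 1, -2, 1).
Check: -4g1 + g2 - 2g3 + g4 = [-10, -10, 8, -6].

[-4, 1, -2, 1]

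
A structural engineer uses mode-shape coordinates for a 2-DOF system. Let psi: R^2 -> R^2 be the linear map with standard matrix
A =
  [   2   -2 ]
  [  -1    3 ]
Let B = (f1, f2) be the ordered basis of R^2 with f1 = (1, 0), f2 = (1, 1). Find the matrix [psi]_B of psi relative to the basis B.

[[3, -2], [-1, 2]]

Let P have columns f1, f2. Then [psi]_B = P^(-1) A P.
Here det P = 1, so P^(-1) is integer; computing A P first and then P^(-1)(A P) gives [[3, -2], [-1, 2]].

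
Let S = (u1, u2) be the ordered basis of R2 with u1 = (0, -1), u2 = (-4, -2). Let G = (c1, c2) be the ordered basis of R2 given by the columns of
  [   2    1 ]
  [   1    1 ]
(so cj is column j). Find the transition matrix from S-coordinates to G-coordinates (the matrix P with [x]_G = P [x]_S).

[[1, -2], [-2, 0]]

Column j of P is [uj]_G, since P maps S-coordinates to G-coordinates.
Expressing u1 in G: u1 = c1 - 2c2, so column 1 of P is (1, -2).
Doing the same for each uj gives P = [[1, -2], [-2, 0]].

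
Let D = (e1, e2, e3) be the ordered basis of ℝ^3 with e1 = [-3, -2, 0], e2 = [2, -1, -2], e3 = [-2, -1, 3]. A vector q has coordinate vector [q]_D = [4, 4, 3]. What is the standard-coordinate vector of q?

q = M [q]_D, where M has columns e1, ..., e3.
Carrying out the matrix-vector product, q = [-10, -15, 1].

[-10, -15, 1]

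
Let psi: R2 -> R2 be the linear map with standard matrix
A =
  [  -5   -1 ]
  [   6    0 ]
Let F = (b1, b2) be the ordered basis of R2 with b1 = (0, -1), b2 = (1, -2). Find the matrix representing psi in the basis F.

[[-2, 0], [1, -3]]

Let P have columns b1, b2. Then [psi]_F = P^(-1) A P.
Here det P = 1, so P^(-1) is integer; computing A P first and then P^(-1)(A P) gives [[-2, 0], [1, -3]].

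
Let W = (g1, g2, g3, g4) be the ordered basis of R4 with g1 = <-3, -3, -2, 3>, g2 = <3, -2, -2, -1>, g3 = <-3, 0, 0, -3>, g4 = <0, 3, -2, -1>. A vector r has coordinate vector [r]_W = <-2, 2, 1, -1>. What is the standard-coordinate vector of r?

<9, -1, 2, -10>

r = M [r]_W, where M has columns g1, ..., g4.
Carrying out the matrix-vector product, r = <9, -1, 2, -10>.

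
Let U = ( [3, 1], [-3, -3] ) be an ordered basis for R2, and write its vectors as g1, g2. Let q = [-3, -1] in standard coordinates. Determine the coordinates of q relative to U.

[-1, 0]

Write q = c_1 g1 + c_2 g2 and solve for the c_i.
System: 3c_1 - 3c_2 = -3, c_1 - 3c_2 = -1; solving gives c_1 = -1, c_2 = 0.
Check: -g1 + 0·g2 = [-3, -1].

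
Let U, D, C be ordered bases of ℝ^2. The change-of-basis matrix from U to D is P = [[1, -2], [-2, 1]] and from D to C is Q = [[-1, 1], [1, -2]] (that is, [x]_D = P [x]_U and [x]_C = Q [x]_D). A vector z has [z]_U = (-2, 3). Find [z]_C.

Composing the changes, [z]_C = Q P [z]_U.
Q P = [[-3, 3], [5, -4]]; applying this to (-2, 3) gives (15, -22).

(15, -22)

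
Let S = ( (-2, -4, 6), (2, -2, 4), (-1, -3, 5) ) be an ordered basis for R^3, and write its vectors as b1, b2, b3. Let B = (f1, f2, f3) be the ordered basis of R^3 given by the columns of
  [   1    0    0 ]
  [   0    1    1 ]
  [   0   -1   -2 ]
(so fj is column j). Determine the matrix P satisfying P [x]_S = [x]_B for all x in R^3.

Column j of P is [bj]_B, since P maps S-coordinates to B-coordinates.
Expressing b1 in B: b1 = -2f1 - 2f2 - 2f3, so column 1 of P is (-2, -2, -2).
Doing the same for each bj gives P = [[-2, 2, -1], [-2, 0, -1], [-2, -2, -2]].

[[-2, 2, -1], [-2, 0, -1], [-2, -2, -2]]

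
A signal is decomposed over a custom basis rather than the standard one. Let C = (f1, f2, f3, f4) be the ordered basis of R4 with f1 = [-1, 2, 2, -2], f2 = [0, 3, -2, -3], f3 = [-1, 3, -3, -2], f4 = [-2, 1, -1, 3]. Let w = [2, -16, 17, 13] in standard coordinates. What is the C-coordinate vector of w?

[1, -3, -3, 0]

[w]_C is the unique c with M c = w, where M has columns f1, ..., f4.
Row-reducing the augmented matrix [M | w] gives c = (1, -3, -3, 0).
Check: f1 - 3f2 - 3f3 + 0·f4 = [2, -16, 17, 13].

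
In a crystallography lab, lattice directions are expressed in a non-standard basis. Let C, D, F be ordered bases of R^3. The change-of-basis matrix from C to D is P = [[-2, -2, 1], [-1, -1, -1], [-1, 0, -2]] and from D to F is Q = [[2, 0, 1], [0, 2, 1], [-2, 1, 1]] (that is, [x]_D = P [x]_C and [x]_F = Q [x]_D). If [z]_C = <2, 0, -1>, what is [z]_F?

Apply P to get D-coordinates <-5, -1, 0>, then Q to get F-coordinates.
The result is [z]_F = <-10, -2, 9>.

<-10, -2, 9>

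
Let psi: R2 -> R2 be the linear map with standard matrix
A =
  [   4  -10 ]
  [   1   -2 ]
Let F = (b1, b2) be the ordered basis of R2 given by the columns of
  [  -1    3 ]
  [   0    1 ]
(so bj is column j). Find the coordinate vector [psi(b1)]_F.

(1, -1)

Column 1 of [psi]_F is the F-coordinate vector of psi(b1).
In standard coordinates psi(b1) = A b1 = (-4, -1).
Converting to F: (-4, -1) = b1 - b2, so the coordinate vector is (1, -1).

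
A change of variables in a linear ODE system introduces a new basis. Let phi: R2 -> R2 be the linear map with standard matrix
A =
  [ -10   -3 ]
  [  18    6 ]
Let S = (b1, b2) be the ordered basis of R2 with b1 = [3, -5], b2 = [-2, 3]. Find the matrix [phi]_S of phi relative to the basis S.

With P the matrix whose columns are b1, b2, [phi]_S = P^(-1) A P.
Column by column: phi(b1) = A b1 = [-15, 24]; its S-coordinates [-3, 3] give column 1.
Continuing for each basis vector yields [phi]_S = [[-3, 3], [3, -1]].

[[-3, 3], [3, -1]]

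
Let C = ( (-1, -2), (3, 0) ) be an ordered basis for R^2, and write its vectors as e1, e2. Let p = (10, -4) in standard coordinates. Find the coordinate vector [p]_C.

Write p = c_1 e1 + c_2 e2 and solve for the c_i.
System: -c_1 + 3c_2 = 10, -2c_1 + 0c_2 = -4; solving gives c_1 = 2, c_2 = 4.
Check: 2e1 + 4e2 = (10, -4).

(2, 4)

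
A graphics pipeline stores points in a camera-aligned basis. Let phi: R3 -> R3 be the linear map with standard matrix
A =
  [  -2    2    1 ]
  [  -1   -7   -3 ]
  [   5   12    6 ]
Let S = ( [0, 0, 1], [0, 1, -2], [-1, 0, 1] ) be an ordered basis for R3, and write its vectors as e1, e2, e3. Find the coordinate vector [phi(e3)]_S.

[0, -2, -3]

Compute phi(e3) = A e3 = [3, -2, 1] in standard coordinates.
Then write this in S-coordinates: solve for y in y_1 e1 + ... + y_3 e3 = [3, -2, 1].
This gives y = [0, -2, -3], which is column 3 of [phi]_S.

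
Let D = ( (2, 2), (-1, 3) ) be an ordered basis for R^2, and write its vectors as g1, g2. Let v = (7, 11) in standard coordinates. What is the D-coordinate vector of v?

(4, 1)

We seek scalars with c_1 g1 + c_2 g2 = v; equivalently solve M c = v where the columns of M are g1, g2.
System: 2c_1 - c_2 = 7, 2c_1 + 3c_2 = 11; solving gives c_1 = 4, c_2 = 1.
Check: 4g1 + g2 = (7, 11).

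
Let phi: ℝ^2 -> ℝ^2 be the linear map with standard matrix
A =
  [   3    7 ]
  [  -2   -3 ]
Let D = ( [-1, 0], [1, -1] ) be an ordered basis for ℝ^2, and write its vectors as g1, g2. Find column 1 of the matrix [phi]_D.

[1, -2]

Compute phi(g1) = A g1 = [-3, 2] in standard coordinates.
Then write this in D-coordinates: solve for y in y_1 g1 + y_2 g2 = [-3, 2].
This gives y = [1, -2], which is column 1 of [phi]_D.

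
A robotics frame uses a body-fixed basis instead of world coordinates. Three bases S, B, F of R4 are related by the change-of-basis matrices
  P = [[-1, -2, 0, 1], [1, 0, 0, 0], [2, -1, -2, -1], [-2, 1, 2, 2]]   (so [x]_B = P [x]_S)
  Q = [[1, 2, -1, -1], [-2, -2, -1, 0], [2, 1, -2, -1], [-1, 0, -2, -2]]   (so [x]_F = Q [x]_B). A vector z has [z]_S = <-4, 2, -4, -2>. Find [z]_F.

<-8, 12, -6, 6>

First [z]_B = P [z]_S = <-2, -4, 0, -2>.
Then [z]_F = Q [z]_B = <-8, 12, -6, 6>.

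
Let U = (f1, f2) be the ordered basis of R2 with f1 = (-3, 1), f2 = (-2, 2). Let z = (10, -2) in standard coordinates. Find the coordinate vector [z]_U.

[z]_U is the unique c with M c = z, where M has columns f1, f2.
System: -3c_1 - 2c_2 = 10, c_1 + 2c_2 = -2; solving gives c_1 = -4, c_2 = 1.
Check: -4f1 + f2 = (10, -2).

(-4, 1)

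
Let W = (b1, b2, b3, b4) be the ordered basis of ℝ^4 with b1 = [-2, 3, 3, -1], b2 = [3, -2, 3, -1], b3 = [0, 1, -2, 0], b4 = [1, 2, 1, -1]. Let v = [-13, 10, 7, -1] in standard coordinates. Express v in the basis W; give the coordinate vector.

We seek scalars with c_1 b1 + ... + c_4 b4 = v; equivalently solve M c = v where the columns of M are b1, ..., b4.
Solving this 4x4 system gives c = (4, -1, 0, -2).
Check: 4b1 - b2 + 0·b3 - 2b4 = [-13, 10, 7, -1].

[4, -1, 0, -2]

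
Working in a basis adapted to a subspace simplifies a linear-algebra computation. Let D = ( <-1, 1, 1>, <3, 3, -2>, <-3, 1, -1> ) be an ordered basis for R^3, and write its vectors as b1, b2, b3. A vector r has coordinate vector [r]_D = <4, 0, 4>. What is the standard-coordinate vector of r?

<-16, 8, 0>

r = M [r]_D, where M has columns b1, ..., b3.
Carrying out the matrix-vector product, r = <-16, 8, 0>.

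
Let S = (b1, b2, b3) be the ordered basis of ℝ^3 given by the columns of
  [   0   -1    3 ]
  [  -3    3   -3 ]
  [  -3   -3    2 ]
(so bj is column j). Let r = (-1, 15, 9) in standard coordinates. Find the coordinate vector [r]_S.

(-4, 1, 0)

[r]_S is the unique c with M c = r, where M has columns b1, ..., b3.
Gaussian elimination on [M | r] yields c = (-4, 1, 0).
Check: -4b1 + b2 + 0·b3 = (-1, 15, 9).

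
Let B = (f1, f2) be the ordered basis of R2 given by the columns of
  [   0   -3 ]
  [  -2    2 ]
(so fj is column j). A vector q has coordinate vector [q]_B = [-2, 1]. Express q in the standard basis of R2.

[-3, 6]

q = M [q]_B, where M has columns f1, f2.
Carrying out the matrix-vector product, q = [-3, 6].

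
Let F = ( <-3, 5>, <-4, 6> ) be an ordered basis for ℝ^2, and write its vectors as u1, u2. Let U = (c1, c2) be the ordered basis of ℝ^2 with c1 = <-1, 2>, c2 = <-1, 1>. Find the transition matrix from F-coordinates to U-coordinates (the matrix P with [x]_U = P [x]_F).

Let M have columns uj and N have columns cj. Then for every x, N [x]_U = x = M [x]_F, so P = N^(-1) M.
Since det N = 1, N^(-1) has integer entries; multiplying gives P = [[2, 2], [1, 2]].

[[2, 2], [1, 2]]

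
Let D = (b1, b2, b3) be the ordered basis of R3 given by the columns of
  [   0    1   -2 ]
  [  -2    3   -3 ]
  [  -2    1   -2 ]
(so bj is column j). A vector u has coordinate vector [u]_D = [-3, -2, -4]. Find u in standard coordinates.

[6, 12, 12]

By definition u = -3b1 - 2b2 - 4b3.
Summing componentwise gives [6, 12, 12].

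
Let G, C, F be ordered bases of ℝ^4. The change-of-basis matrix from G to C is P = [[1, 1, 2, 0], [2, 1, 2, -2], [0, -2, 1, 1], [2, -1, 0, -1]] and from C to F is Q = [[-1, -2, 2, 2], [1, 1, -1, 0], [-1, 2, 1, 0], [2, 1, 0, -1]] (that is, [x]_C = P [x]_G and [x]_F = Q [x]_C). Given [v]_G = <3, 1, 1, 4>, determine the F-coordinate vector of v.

<0, 4, -1, 12>

First [v]_C = P [v]_G = <6, 1, 3, 1>.
Then [v]_F = Q [v]_C = <0, 4, -1, 12>.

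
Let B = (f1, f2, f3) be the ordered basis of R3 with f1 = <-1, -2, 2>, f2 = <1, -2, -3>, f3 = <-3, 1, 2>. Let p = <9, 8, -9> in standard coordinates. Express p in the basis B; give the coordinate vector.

Write p = c_1 f1 + ... + c_3 f3 and solve for the c_i.
Row-reducing the augmented matrix [M | p] gives c = (-4, -1, -2).
Check: -4f1 - f2 - 2f3 = <9, 8, -9>.

<-4, -1, -2>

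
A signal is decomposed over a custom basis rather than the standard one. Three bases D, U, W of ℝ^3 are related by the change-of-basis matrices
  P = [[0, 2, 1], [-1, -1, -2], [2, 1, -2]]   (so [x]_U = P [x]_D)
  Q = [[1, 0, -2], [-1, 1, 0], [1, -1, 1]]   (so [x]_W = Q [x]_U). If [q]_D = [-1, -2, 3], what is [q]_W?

First [q]_U = P [q]_D = [-1, -3, -10].
Then [q]_W = Q [q]_U = [19, -2, -8].

[19, -2, -8]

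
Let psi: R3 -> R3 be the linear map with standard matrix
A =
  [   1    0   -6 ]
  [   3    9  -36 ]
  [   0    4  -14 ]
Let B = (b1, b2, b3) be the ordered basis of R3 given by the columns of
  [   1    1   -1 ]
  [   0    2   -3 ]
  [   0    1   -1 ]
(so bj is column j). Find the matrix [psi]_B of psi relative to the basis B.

[[1, 1, 3], [-3, -3, 0], [-3, 3, -2]]

With P the matrix whose columns are b1, ..., b3, [psi]_B = P^(-1) A P.
Column by column: psi(b1) = A b1 = [1, 3, 0]; its B-coordinates [1, -3, -3] give column 1.
Continuing for each basis vector yields [psi]_B = [[1, 1, 3], [-3, -3, 0], [-3, 3, -2]].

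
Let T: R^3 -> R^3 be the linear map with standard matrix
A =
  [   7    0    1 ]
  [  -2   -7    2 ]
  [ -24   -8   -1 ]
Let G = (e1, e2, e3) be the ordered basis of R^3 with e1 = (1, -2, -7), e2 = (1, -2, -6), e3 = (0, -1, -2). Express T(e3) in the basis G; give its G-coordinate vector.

Column 3 of [T]_G is the G-coordinate vector of T(e3).
In standard coordinates T(e3) = A e3 = (-2, 3, 10).
Converting to G: (-2, 3, 10) = 0·e1 - 2e2 + e3, so the coordinate vector is (0, -2, 1).

(0, -2, 1)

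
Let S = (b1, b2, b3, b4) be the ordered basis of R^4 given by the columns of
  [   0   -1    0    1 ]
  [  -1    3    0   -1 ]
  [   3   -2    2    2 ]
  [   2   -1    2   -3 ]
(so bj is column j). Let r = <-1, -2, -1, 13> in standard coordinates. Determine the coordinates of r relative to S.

<-1, -2, 2, -3>

We seek scalars with c_1 b1 + ... + c_4 b4 = r; equivalently solve M c = r where the columns of M are b1, ..., b4.
Solving this 4x4 system gives c = (-1, -2, 2, -3).
Check: -b1 - 2b2 + 2b3 - 3b4 = <-1, -2, -1, 13>.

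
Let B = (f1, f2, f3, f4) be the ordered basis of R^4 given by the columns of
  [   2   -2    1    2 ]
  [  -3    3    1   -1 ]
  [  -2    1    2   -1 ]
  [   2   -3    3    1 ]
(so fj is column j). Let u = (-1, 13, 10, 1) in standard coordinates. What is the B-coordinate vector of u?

(-2, 2, 3, 2)

Write u = c_1 f1 + ... + c_4 f4 and solve for the c_i.
Gaussian elimination on [M | u] yields c = (-2, 2, 3, 2).
Check: -2f1 + 2f2 + 3f3 + 2f4 = (-1, 13, 10, 1).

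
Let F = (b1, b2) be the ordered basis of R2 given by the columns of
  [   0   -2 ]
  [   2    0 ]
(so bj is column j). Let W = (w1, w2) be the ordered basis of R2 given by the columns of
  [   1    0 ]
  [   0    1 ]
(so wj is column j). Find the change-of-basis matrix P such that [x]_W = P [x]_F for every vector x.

Take x = bj: its F-coordinates are the j-th standard unit vector, so P e_j — column j of P — equals [bj]_W.
b1 = 0·w1 + 2w2, giving column 1 = <0, 2>; repeating for each j gives P = [[0, -2], [2, 0]].

[[0, -2], [2, 0]]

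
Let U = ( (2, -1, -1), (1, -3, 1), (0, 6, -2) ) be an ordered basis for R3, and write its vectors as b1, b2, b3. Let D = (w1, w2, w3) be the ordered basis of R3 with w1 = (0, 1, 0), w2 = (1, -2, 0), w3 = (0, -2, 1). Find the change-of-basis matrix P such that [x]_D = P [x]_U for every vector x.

Column j of P is [bj]_D, since P maps U-coordinates to D-coordinates.
Expressing b1 in D: b1 = w1 + 2w2 - w3, so column 1 of P is (1, 2, -1).
Doing the same for each bj gives P = [[1, 1, 2], [2, 1, 0], [-1, 1, -2]].

[[1, 1, 2], [2, 1, 0], [-1, 1, -2]]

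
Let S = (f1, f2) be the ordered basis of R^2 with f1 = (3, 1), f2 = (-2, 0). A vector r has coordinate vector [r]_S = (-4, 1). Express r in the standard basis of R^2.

(-14, -4)

The coordinates say r = -4f1 + f2; adding the scaled basis vectors gives (-14, -4).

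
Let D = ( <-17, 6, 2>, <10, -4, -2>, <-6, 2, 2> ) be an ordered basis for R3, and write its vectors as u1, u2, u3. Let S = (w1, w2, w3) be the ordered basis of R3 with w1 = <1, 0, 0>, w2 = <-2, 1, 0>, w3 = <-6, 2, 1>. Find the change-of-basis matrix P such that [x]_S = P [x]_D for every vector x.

Take x = uj: its D-coordinates are the j-th standard unit vector, so P e_j — column j of P — equals [uj]_S.
u1 = -w1 + 2w2 + 2w3, giving column 1 = <-1, 2, 2>; repeating for each j gives P = [[-1, -2, 2], [2, 0, -2], [2, -2, 2]].

[[-1, -2, 2], [2, 0, -2], [2, -2, 2]]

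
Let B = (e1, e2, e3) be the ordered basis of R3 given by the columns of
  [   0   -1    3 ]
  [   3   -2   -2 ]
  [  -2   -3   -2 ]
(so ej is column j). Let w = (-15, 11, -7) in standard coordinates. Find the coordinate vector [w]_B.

(3, 3, -4)

Write w = c_1 e1 + ... + c_3 e3 and solve for the c_i.
Row-reducing the augmented matrix [M | w] gives c = (3, 3, -4).
Check: 3e1 + 3e2 - 4e3 = (-15, 11, -7).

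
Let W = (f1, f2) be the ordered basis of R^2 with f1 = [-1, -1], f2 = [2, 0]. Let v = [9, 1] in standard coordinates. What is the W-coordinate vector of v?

We seek scalars with c_1 f1 + c_2 f2 = v; equivalently solve M c = v where the columns of M are f1, f2.
System: -c_1 + 2c_2 = 9, -c_1 + 0c_2 = 1; solving gives c_1 = -1, c_2 = 4.
Check: -f1 + 4f2 = [9, 1].

[-1, 4]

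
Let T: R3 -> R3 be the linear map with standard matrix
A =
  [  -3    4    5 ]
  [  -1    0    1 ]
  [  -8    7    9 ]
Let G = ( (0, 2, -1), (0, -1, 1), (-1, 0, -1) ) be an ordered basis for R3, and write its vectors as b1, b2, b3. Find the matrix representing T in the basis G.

With P the matrix whose columns are b1, ..., b3, [T]_G = P^(-1) A P.
Column by column: T(b1) = A b1 = (3, -1, 5); its G-coordinates (1, 3, -3) give column 1.
Continuing for each basis vector yields [T]_G = [[1, 2, 1], [3, 3, 2], [-3, -1, 2]].

[[1, 2, 1], [3, 3, 2], [-3, -1, 2]]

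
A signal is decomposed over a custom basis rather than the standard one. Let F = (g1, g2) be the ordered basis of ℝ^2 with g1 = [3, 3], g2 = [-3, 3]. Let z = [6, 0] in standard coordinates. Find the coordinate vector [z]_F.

We seek scalars with c_1 g1 + c_2 g2 = z; equivalently solve M c = z where the columns of M are g1, g2.
System: 3c_1 - 3c_2 = 6, 3c_1 + 3c_2 = 0; solving gives c_1 = 1, c_2 = -1.
Check: g1 - g2 = [6, 0].

[1, -1]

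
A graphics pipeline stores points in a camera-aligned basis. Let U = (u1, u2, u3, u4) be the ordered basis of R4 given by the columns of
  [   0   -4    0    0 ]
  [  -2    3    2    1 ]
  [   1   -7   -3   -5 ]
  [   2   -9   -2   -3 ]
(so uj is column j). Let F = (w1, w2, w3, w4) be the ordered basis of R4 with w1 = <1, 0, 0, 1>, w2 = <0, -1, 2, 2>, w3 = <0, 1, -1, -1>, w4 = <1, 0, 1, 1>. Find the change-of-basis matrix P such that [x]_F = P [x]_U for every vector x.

[[1, -2, 1, 2], [0, -2, 0, -2], [-2, 1, 2, -1], [-1, -2, -1, -2]]

Take x = uj: its U-coordinates are the j-th standard unit vector, so P e_j — column j of P — equals [uj]_F.
u1 = w1 + 0·w2 - 2w3 - w4, giving column 1 = <1, 0, -2, -1>; repeating for each j gives P = [[1, -2, 1, 2], [0, -2, 0, -2], [-2, 1, 2, -1], [-1, -2, -1, -2]].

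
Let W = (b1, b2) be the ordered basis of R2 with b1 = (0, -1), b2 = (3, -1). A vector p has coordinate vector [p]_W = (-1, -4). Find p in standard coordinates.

By definition p = -b1 - 4b2.
Summing componentwise gives (-12, 5).

(-12, 5)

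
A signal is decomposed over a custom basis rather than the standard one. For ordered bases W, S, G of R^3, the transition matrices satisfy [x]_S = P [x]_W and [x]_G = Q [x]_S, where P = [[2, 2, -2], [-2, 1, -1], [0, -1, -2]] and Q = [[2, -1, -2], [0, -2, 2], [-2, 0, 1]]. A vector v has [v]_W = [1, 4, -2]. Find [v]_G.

Apply P to get S-coordinates [14, 4, 0], then Q to get G-coordinates.
The result is [v]_G = [24, -8, -28].

[24, -8, -28]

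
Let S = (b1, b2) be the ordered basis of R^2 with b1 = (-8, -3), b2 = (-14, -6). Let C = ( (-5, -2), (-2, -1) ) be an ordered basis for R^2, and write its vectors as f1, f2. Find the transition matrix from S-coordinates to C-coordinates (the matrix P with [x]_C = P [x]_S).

[[2, 2], [-1, 2]]

Column j of P is [bj]_C, since P maps S-coordinates to C-coordinates.
Expressing b1 in C: b1 = 2f1 - f2, so column 1 of P is (2, -1).
Doing the same for each bj gives P = [[2, 2], [-1, 2]].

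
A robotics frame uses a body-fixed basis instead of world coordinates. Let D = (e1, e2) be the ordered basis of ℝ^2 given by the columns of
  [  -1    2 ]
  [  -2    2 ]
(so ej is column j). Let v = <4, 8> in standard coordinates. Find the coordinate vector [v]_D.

<-4, 0>

We seek scalars with c_1 e1 + c_2 e2 = v; equivalently solve M c = v where the columns of M are e1, e2.
System: -c_1 + 2c_2 = 4, -2c_1 + 2c_2 = 8; solving gives c_1 = -4, c_2 = 0.
Check: -4e1 + 0·e2 = <4, 8>.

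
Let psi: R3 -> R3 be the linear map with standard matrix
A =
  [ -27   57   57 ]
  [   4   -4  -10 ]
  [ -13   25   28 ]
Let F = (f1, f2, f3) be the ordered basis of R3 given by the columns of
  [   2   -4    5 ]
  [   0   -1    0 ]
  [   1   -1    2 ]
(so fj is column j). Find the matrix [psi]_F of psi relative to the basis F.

Let P have columns f1, ..., f3. Then [psi]_F = P^(-1) A P.
Here det P = 1, so P^(-1) is integer; computing A P first and then P^(-1)(A P) gives [[-2, 1, -3], [2, 2, 0], [3, 0, -3]].

[[-2, 1, -3], [2, 2, 0], [3, 0, -3]]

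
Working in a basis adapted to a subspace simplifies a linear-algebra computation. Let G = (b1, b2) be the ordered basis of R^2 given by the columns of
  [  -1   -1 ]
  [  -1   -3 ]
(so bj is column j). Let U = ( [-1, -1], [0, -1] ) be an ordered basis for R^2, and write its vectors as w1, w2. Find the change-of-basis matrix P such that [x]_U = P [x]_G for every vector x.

Let M have columns bj and N have columns wj. Then for every x, N [x]_U = x = M [x]_G, so P = N^(-1) M.
Since det N = 1, N^(-1) has integer entries; multiplying gives P = [[1, 1], [0, 2]].

[[1, 1], [0, 2]]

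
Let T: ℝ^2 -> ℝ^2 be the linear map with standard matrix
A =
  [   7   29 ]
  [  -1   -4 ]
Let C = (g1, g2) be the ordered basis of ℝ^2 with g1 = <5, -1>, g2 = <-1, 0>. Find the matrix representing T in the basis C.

With P the matrix whose columns are g1, g2, [T]_C = P^(-1) A P.
Column by column: T(g1) = A g1 = <6, -1>; its C-coordinates <1, -1> give column 1.
Continuing for each basis vector yields [T]_C = [[1, -1], [-1, 2]].

[[1, -1], [-1, 2]]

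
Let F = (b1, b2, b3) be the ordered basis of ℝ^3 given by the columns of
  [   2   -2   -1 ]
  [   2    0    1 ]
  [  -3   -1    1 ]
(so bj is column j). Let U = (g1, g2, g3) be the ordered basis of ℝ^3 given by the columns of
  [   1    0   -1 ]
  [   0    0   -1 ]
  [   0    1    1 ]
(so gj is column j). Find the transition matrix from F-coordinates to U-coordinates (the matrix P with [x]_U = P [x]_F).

[[0, -2, -2], [-1, -1, 2], [-2, 0, -1]]

Column j of P is [bj]_U, since P maps F-coordinates to U-coordinates.
Expressing b1 in U: b1 = 0·g1 - g2 - 2g3, so column 1 of P is <0, -1, -2>.
Doing the same for each bj gives P = [[0, -2, -2], [-1, -1, 2], [-2, 0, -1]].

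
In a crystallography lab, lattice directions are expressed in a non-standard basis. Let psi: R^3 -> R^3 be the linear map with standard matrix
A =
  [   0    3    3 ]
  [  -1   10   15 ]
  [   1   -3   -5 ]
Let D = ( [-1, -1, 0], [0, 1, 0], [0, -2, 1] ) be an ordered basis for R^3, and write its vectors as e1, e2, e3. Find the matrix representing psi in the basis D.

[[3, -3, 3], [-2, 1, 0], [2, -3, 1]]

Let P have columns e1, ..., e3. Then [psi]_D = P^(-1) A P.
Here det P = -1, so P^(-1) is integer; computing A P first and then P^(-1)(A P) gives [[3, -3, 3], [-2, 1, 0], [2, -3, 1]].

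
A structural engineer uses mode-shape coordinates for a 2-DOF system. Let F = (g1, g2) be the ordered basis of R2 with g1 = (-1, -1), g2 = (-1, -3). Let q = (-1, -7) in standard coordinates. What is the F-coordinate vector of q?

We seek scalars with c_1 g1 + c_2 g2 = q; equivalently solve M c = q where the columns of M are g1, g2.
System: -c_1 - c_2 = -1, -c_1 - 3c_2 = -7; solving gives c_1 = -2, c_2 = 3.
Check: -2g1 + 3g2 = (-1, -7).

(-2, 3)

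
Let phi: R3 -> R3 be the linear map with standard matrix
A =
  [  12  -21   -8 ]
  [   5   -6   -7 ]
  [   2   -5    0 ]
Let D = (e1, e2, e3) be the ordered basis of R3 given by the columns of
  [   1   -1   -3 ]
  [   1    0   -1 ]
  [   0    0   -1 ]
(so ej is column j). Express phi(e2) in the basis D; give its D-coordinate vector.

Compute phi(e2) = A e2 = (-12, -5, -2) in standard coordinates.
Then write this in D-coordinates: solve for y in y_1 e1 + ... + y_3 e3 = (-12, -5, -2).
This gives y = (-3, 3, 2), which is column 2 of [phi]_D.

(-3, 3, 2)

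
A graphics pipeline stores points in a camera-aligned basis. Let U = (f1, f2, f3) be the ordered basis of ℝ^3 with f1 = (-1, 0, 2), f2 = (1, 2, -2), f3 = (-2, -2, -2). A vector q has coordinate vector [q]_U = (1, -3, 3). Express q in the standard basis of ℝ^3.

The coordinates say q = f1 - 3f2 + 3f3; adding the scaled basis vectors gives (-10, -12, 2).

(-10, -12, 2)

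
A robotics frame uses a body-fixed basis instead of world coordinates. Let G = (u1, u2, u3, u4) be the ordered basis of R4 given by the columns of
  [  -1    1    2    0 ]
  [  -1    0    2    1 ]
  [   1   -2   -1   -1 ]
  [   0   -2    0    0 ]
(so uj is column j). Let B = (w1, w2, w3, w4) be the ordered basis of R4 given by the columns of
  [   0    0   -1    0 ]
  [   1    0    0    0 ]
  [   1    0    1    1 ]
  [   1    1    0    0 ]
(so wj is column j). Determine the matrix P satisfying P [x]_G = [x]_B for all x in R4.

Column j of P is [uj]_B, since P maps G-coordinates to B-coordinates.
Expressing u1 in B: u1 = -w1 + w2 + w3 + w4, so column 1 of P is [-1, 1, 1, 1].
Doing the same for each uj gives P = [[-1, 0, 2, 1], [1, -2, -2, -1], [1, -1, -2, 0], [1, -1, -1, -2]].

[[-1, 0, 2, 1], [1, -2, -2, -1], [1, -1, -2, 0], [1, -1, -1, -2]]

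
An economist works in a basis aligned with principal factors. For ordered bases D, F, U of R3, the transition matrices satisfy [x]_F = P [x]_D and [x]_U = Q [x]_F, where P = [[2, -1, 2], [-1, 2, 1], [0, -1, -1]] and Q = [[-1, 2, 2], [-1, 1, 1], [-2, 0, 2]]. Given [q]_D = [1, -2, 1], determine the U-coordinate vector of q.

Composing the changes, [q]_U = Q P [q]_D.
Q P = [[-4, 3, -2], [-3, 2, -2], [-4, 0, -6]]; applying this to [1, -2, 1] gives [-12, -9, -10].

[-12, -9, -10]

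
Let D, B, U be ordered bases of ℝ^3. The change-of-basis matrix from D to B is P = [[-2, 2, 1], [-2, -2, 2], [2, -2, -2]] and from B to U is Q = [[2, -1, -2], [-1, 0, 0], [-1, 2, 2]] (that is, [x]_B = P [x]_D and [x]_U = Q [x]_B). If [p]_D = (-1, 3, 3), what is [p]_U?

(48, -11, -35)

Apply P to get B-coordinates (11, 2, -14), then Q to get U-coordinates.
The result is [p]_U = (48, -11, -35).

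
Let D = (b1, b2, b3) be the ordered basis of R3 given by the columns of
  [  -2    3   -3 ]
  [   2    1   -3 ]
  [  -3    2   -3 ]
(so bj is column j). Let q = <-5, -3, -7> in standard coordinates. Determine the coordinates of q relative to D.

We seek scalars with c_1 b1 + ... + c_3 b3 = q; equivalently solve M c = q where the columns of M are b1, ..., b3.
Solving this 3x3 system gives c = (1, 1, 2).
Check: b1 + b2 + 2b3 = <-5, -3, -7>.

<1, 1, 2>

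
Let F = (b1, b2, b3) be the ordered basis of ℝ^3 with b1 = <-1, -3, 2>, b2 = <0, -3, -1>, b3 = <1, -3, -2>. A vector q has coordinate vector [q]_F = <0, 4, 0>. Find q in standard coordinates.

q = M [q]_F, where M has columns b1, ..., b3.
Carrying out the matrix-vector product, q = <0, -12, -4>.

<0, -12, -4>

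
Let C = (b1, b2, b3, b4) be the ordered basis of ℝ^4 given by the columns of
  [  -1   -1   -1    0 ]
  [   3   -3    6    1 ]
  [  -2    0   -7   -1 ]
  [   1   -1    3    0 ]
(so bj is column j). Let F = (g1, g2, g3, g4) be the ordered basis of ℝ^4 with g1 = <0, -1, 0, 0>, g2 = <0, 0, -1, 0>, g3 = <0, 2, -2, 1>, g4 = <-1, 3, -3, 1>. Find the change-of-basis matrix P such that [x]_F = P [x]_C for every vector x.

Column j of P is [bj]_F, since P maps C-coordinates to F-coordinates.
Expressing b1 in F: b1 = 0·g1 - g2 + 0·g3 + g4, so column 1 of P is <0, -1, 0, 1>.
Doing the same for each bj gives P = [[0, 2, 1, -1], [-1, 1, 0, 1], [0, -2, 2, 0], [1, 1, 1, 0]].

[[0, 2, 1, -1], [-1, 1, 0, 1], [0, -2, 2, 0], [1, 1, 1, 0]]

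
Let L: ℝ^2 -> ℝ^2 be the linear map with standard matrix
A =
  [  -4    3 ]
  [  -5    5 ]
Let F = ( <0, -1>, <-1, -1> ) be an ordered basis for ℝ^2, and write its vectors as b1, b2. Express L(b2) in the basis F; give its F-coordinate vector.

Column 2 of [L]_F is the F-coordinate vector of L(b2).
In standard coordinates L(b2) = A b2 = <1, 0>.
Converting to F: <1, 0> = b1 - b2, so the coordinate vector is <1, -1>.

<1, -1>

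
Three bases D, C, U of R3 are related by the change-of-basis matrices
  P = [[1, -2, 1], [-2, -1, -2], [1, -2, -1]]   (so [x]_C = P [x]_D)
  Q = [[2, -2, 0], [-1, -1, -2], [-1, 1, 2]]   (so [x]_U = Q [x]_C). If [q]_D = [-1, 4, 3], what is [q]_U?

[4, 38, -26]

Composing the changes, [q]_U = Q P [q]_D.
Q P = [[6, -2, 6], [-1, 7, 3], [-1, -3, -5]]; applying this to [-1, 4, 3] gives [4, 38, -26].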